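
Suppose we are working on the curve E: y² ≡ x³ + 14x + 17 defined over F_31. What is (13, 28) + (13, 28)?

tangent at (13, 28): λ = (3·13² + 14)/(2·28) ≡ 25/25. 25⁻¹ ≡ 5 (mod 31), so λ ≡ 25·5 ≡ 1.
  x = λ² - 13 - 13 = 1 - 26 ≡ 6; y = λ·(13 - 6) - 28 ≡ 10. → (6, 10)

(6, 10)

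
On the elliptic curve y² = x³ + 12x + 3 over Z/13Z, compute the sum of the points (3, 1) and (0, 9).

(7, 1)

(3, 1) + (0, 9). λ = (9 - 1)/(0 - 3) ≡ 8/10 mod 13. 10⁻¹ ≡ 4 (mod 13), so λ ≡ 6.
  x = λ² - 3 - 0 = 36 - 3 ≡ 7; y = λ·(3 - 7) - 1 ≡ 1. → (7, 1)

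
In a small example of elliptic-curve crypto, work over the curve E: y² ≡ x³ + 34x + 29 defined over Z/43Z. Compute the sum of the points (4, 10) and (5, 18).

(4, 10) + (5, 18). λ = (18 - 10)/(5 - 4) ≡ 8/1 mod 43. 1⁻¹ ≡ 1 (mod 43), so λ ≡ 8.
  x = λ² - 4 - 5 = 64 - 9 ≡ 12; y = λ·(4 - 12) - 10 ≡ 12. → (12, 12)

(12, 12)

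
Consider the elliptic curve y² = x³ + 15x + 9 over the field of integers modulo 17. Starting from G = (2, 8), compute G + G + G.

(12, 8)

Repeated addition: build up to 3G.
2G: tangent at (2, 8): λ = (3·2² + 15)/(2·8) ≡ 10/16. 16⁻¹ ≡ 16 (mod 17), so λ ≡ 10·16 ≡ 7.
  x = λ² - 2 - 2 = 49 - 4 ≡ 11; y = λ·(2 - 11) - 8 ≡ 14. → (11, 14)
3G: (11, 14) + (2, 8). λ = (8 - 14)/(2 - 11) ≡ 11/8 mod 17. 8⁻¹ ≡ 15 (mod 17), so λ ≡ 12.
  x = λ² - 11 - 2 = 144 - 13 ≡ 12; y = λ·(11 - 12) - 14 ≡ 8. → (12, 8)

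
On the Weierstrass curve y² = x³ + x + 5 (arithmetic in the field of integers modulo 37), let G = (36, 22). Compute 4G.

Repeated addition: build up to 4G.
2G: tangent at (36, 22): λ = (3·36² + 1)/(2·22) ≡ 4/7. 7⁻¹ ≡ 16 (mod 37) since 7·16 = 112 ≡ 1, so λ ≡ 4·16 ≡ 27.
  x = λ² - 36 - 36 = 729 - 72 ≡ 28; y = λ·(36 - 28) - 22 ≡ 9. → (28, 9)
3G: (28, 9) + (36, 22). λ = (22 - 9)/(36 - 28) ≡ 13/8 mod 37. 8⁻¹ ≡ 14 (mod 37) since 8·14 = 112 ≡ 1, so λ ≡ 34.
  x = λ² - 28 - 36 = 1156 - 64 ≡ 19; y = λ·(28 - 19) - 9 ≡ 1. → (19, 1)
4G: (19, 1) + (36, 22). λ = (22 - 1)/(36 - 19) ≡ 21/17 mod 37. 17⁻¹ ≡ 24 (mod 37) since 17·24 = 408 ≡ 1, so λ ≡ 23.
  x = λ² - 19 - 36 = 529 - 55 ≡ 30; y = λ·(19 - 30) - 1 ≡ 5. → (30, 5)

(30, 5)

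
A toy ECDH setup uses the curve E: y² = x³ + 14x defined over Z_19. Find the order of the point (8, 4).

10

2P: tangent at (8, 4): λ = (3·8² + 14)/(2·4) ≡ 16/8. 8⁻¹ ≡ 12 (mod 19), so λ ≡ 16·12 ≡ 2.
  x = λ² - 8 - 8 = 4 - 16 ≡ 7; y = λ·(8 - 7) - 4 ≡ 17. → (7, 17)
3P: (7, 17) + (8, 4). λ = (4 - 17)/(8 - 7) ≡ 6/1 mod 19. 1⁻¹ ≡ 1 (mod 19), so λ ≡ 6.
  x = λ² - 7 - 8 = 36 - 15 ≡ 2; y = λ·(7 - 2) - 17 ≡ 13. → (2, 13)
4P: (2, 13) + (8, 4). λ = (4 - 13)/(8 - 2) ≡ 10/6 mod 19. 6⁻¹ ≡ 16 (mod 19), so λ ≡ 8.
  x = λ² - 2 - 8 = 64 - 10 ≡ 16; y = λ·(2 - 16) - 13 ≡ 8. → (16, 8)
5P: (16, 8) + (8, 4). λ = (4 - 8)/(8 - 16) ≡ 15/11 mod 19. 11⁻¹ ≡ 7 (mod 19), so λ ≡ 10.
  x = λ² - 16 - 8 = 100 - 24 ≡ 0; y = λ·(16 - 0) - 8 ≡ 0. → (0, 0)
6P: (0, 0) + (8, 4). λ = (4 - 0)/(8 - 0) ≡ 4/8 mod 19. 8⁻¹ ≡ 12 (mod 19), so λ ≡ 10.
  x = λ² - 0 - 8 = 100 - 8 ≡ 16; y = λ·(0 - 16) - 0 ≡ 11. → (16, 11)
7P: (16, 11) + (8, 4). λ = (4 - 11)/(8 - 16) ≡ 12/11 mod 19. 11⁻¹ ≡ 7 (mod 19), so λ ≡ 8.
  x = λ² - 16 - 8 = 64 - 24 ≡ 2; y = λ·(16 - 2) - 11 ≡ 6. → (2, 6)
8P: (2, 6) + (8, 4). λ = (4 - 6)/(8 - 2) ≡ 17/6 mod 19. 6⁻¹ ≡ 16 (mod 19), so λ ≡ 6.
  x = λ² - 2 - 8 = 36 - 10 ≡ 7; y = λ·(2 - 7) - 6 ≡ 2. → (7, 2)
9P: (7, 2) + (8, 4). λ = (4 - 2)/(8 - 7) ≡ 2/1 mod 19. 1⁻¹ ≡ 1 (mod 19) since 1·1 = 1 ≡ 1, so λ ≡ 2.
  x = λ² - 7 - 8 = 4 - 15 ≡ 8; y = λ·(7 - 8) - 2 ≡ 15. → (8, 15)
10P: (8, 15) + (8, 4): same x and y₁ ≡ -y₂, so the sum is ∞.
10P = ∞, so the order is 10.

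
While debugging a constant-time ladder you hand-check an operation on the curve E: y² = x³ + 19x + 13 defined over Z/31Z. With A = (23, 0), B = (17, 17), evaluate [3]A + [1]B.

First 3A:
Repeated addition: build up to 3A.
2A: (23, 0) + (23, 0): same x and y₁ ≡ -y₂, so the sum is ∞.
3A: ∞ + (23, 0) = (23, 0) (identity).
3A = (23, 0).
Finally 3A + B:
(23, 0) + (17, 17). λ = (17 - 0)/(17 - 23) ≡ 17/25 mod 31. 25⁻¹ ≡ 5 (mod 31) since 25·5 = 125 ≡ 1, so λ ≡ 23.
  x = λ² - 23 - 17 = 529 - 40 ≡ 24; y = λ·(23 - 24) - 0 ≡ 8. → (24, 8)

(24, 8)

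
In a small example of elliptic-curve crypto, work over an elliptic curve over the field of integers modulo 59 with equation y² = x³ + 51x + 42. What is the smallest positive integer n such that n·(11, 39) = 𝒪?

2P: tangent at (11, 39): λ = (3·11² + 51)/(2·39) ≡ 1/19. 19⁻¹ ≡ 28 (mod 59), so λ ≡ 1·28 ≡ 28.
  x = λ² - 11 - 11 = 784 - 22 ≡ 54; y = λ·(11 - 54) - 39 ≡ 55. → (54, 55)
3P: (54, 55) + (11, 39). λ = (39 - 55)/(11 - 54) ≡ 43/16 mod 59. 16⁻¹ ≡ 48 (mod 59), so λ ≡ 58.
  x = λ² - 54 - 11 = 3364 - 65 ≡ 54; y = λ·(54 - 54) - 55 ≡ 4. → (54, 4)
4P: (54, 4) + (11, 39). λ = (39 - 4)/(11 - 54) ≡ 35/16 mod 59. 16⁻¹ ≡ 48 (mod 59) since 16·48 = 768 ≡ 1, so λ ≡ 28.
  x = λ² - 54 - 11 = 784 - 65 ≡ 11; y = λ·(54 - 11) - 4 ≡ 20. → (11, 20)
5P: (11, 20) + (11, 39): same x and y₁ ≡ -y₂, so the sum is 𝒪.
5P = 𝒪, so the order is 5.

5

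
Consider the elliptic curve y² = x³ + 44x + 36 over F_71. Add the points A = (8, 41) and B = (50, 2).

(49, 63)

(8, 41) + (50, 2). λ = (2 - 41)/(50 - 8) ≡ 32/42 mod 71. 42⁻¹ ≡ 22 (mod 71), so λ ≡ 65.
  x = λ² - 8 - 50 = 4225 - 58 ≡ 49; y = λ·(8 - 49) - 41 ≡ 63. → (49, 63)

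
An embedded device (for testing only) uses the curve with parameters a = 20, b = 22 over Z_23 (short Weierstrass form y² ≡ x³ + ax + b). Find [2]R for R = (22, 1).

tangent at (22, 1): λ = (3·22² + 20)/(2·1) ≡ 0/2. 2⁻¹ ≡ 12 (mod 23), so λ ≡ 0·12 ≡ 0.
  x = λ² - 22 - 22 = 0 - 44 ≡ 2; y = λ·(22 - 2) - 1 ≡ 22. → (2, 22)

(2, 22)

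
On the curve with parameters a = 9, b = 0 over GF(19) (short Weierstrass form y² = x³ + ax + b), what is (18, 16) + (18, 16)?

(6, 17)

tangent at (18, 16): λ = (3·18² + 9)/(2·16) ≡ 12/13. 13⁻¹ ≡ 3 (mod 19) since 13·3 = 39 ≡ 1, so λ ≡ 12·3 ≡ 17.
  x = λ² - 18 - 18 = 289 - 36 ≡ 6; y = λ·(18 - 6) - 16 ≡ 17. → (6, 17)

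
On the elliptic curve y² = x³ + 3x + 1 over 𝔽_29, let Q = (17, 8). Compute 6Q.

Double-and-add on 6 = (110)₂. Start with Q = (17, 8) for the leading 1-bit.
double: tangent at (17, 8): λ = (3·17² + 3)/(2·8) ≡ 0/16. 16⁻¹ ≡ 20 (mod 29) since 16·20 = 320 ≡ 1, so λ ≡ 0·20 ≡ 0.
  x = λ² - 17 - 17 = 0 - 34 ≡ 24; y = λ·(17 - 24) - 8 ≡ 21. → (24, 21)
add Q: (24, 21) + (17, 8). λ = (8 - 21)/(17 - 24) ≡ 16/22 mod 29. 22⁻¹ ≡ 4 (mod 29), so λ ≡ 6.
  x = λ² - 24 - 17 = 36 - 41 ≡ 24; y = λ·(24 - 24) - 21 ≡ 8. → (24, 8)
double: tangent at (24, 8): λ = (3·24² + 3)/(2·8) ≡ 20/16. 16⁻¹ ≡ 20 (mod 29) since 16·20 = 320 ≡ 1, so λ ≡ 20·20 ≡ 23.
  x = λ² - 24 - 24 = 529 - 48 ≡ 17; y = λ·(24 - 17) - 8 ≡ 8. → (17, 8)

(17, 8)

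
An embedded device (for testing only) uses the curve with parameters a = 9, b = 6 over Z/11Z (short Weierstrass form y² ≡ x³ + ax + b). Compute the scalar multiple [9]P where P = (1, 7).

Double-and-add on 9 = (1001)₂. Start with P = (1, 7) for the leading 1-bit.
double: tangent at (1, 7): λ = (3·1² + 9)/(2·7) ≡ 1/3. 3⁻¹ ≡ 4 (mod 11) since 3·4 = 12 ≡ 1, so λ ≡ 1·4 ≡ 4.
  x = λ² - 1 - 1 = 16 - 2 ≡ 3; y = λ·(1 - 3) - 7 ≡ 7. → (3, 7)
double: tangent at (3, 7): λ = (3·3² + 9)/(2·7) ≡ 3/3. 3⁻¹ ≡ 4 (mod 11), so λ ≡ 3·4 ≡ 1.
  x = λ² - 3 - 3 = 1 - 6 ≡ 6; y = λ·(3 - 6) - 7 ≡ 1. → (6, 1)
double: tangent at (6, 1): λ = (3·6² + 9)/(2·1) ≡ 7/2. 2⁻¹ ≡ 6 (mod 11) since 2·6 = 12 ≡ 1, so λ ≡ 7·6 ≡ 9.
  x = λ² - 6 - 6 = 81 - 12 ≡ 3; y = λ·(6 - 3) - 1 ≡ 4. → (3, 4)
add P: (3, 4) + (1, 7). λ = (7 - 4)/(1 - 3) ≡ 3/9 mod 11. 9⁻¹ ≡ 5 (mod 11) since 9·5 = 45 ≡ 1, so λ ≡ 4.
  x = λ² - 3 - 1 = 16 - 4 ≡ 1; y = λ·(3 - 1) - 4 ≡ 4. → (1, 4)

(1, 4)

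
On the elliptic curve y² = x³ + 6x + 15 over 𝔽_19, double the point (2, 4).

(7, 18)

tangent at (2, 4): λ = (3·2² + 6)/(2·4) ≡ 18/8. 8⁻¹ ≡ 12 (mod 19), so λ ≡ 18·12 ≡ 7.
  x = λ² - 2 - 2 = 49 - 4 ≡ 7; y = λ·(2 - 7) - 4 ≡ 18. → (7, 18)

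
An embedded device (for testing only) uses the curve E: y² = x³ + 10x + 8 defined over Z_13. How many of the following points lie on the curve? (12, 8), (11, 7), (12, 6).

(12, 8): 8² ≡ 12, rhs ≡ 10 → off.
(11, 7): 7² ≡ 10, rhs ≡ 6 → off.
(12, 6): 6² ≡ 10, rhs ≡ 10 → on.

1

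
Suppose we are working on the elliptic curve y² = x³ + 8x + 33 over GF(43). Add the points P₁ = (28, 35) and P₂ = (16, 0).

(9, 24)

(28, 35) + (16, 0). λ = (0 - 35)/(16 - 28) ≡ 8/31 mod 43. 31⁻¹ ≡ 25 (mod 43) since 31·25 = 775 ≡ 1, so λ ≡ 28.
  x = λ² - 28 - 16 = 784 - 44 ≡ 9; y = λ·(28 - 9) - 35 ≡ 24. → (9, 24)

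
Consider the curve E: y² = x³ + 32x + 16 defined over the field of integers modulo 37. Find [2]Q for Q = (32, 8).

tangent at (32, 8): λ = (3·32² + 32)/(2·8) ≡ 33/16. 16⁻¹ ≡ 7 (mod 37), so λ ≡ 33·7 ≡ 9.
  x = λ² - 32 - 32 = 81 - 64 ≡ 17; y = λ·(32 - 17) - 8 ≡ 16. → (17, 16)

(17, 16)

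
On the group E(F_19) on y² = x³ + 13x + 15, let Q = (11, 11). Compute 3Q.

Repeated addition: build up to 3Q.
2Q: tangent at (11, 11): λ = (3·11² + 13)/(2·11) ≡ 15/3. 3⁻¹ ≡ 13 (mod 19) since 3·13 = 39 ≡ 1, so λ ≡ 15·13 ≡ 5.
  x = λ² - 11 - 11 = 25 - 22 ≡ 3; y = λ·(11 - 3) - 11 ≡ 10. → (3, 10)
3Q: (3, 10) + (11, 11). λ = (11 - 10)/(11 - 3) ≡ 1/8 mod 19. 8⁻¹ ≡ 12 (mod 19), so λ ≡ 12.
  x = λ² - 3 - 11 = 144 - 14 ≡ 16; y = λ·(3 - 16) - 10 ≡ 5. → (16, 5)

(16, 5)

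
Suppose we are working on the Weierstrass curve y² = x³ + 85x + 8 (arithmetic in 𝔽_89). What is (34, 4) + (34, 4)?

tangent at (34, 4): λ = (3·34² + 85)/(2·4) ≡ 82/8. 8⁻¹ ≡ 78 (mod 89) since 8·78 = 624 ≡ 1, so λ ≡ 82·78 ≡ 77.
  x = λ² - 34 - 34 = 5929 - 68 ≡ 76; y = λ·(34 - 76) - 4 ≡ 55. → (76, 55)

(76, 55)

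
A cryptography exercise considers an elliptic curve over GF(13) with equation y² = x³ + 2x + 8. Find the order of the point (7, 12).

2P: tangent at (7, 12): λ = (3·7² + 2)/(2·12) ≡ 6/11. 11⁻¹ ≡ 6 (mod 13), so λ ≡ 6·6 ≡ 10.
  x = λ² - 7 - 7 = 100 - 14 ≡ 8; y = λ·(7 - 8) - 12 ≡ 4. → (8, 4)
3P: (8, 4) + (7, 12). λ = (12 - 4)/(7 - 8) ≡ 8/12 mod 13. 12⁻¹ ≡ 12 (mod 13) since 12·12 = 144 ≡ 1, so λ ≡ 5.
  x = λ² - 8 - 7 = 25 - 15 ≡ 10; y = λ·(8 - 10) - 4 ≡ 12. → (10, 12)
4P: (10, 12) + (7, 12). λ = (12 - 12)/(7 - 10) ≡ 0/10 mod 13. 10⁻¹ ≡ 4 (mod 13), so λ ≡ 0.
  x = λ² - 10 - 7 = 0 - 17 ≡ 9; y = λ·(10 - 9) - 12 ≡ 1. → (9, 1)
5P: (9, 1) + (7, 12). λ = (12 - 1)/(7 - 9) ≡ 11/11 mod 13. 11⁻¹ ≡ 6 (mod 13) since 11·6 = 66 ≡ 1, so λ ≡ 1.
  x = λ² - 9 - 7 = 1 - 16 ≡ 11; y = λ·(9 - 11) - 1 ≡ 10. → (11, 10)
6P: (11, 10) + (7, 12). λ = (12 - 10)/(7 - 11) ≡ 2/9 mod 13. 9⁻¹ ≡ 3 (mod 13), so λ ≡ 6.
  x = λ² - 11 - 7 = 36 - 18 ≡ 5; y = λ·(11 - 5) - 10 ≡ 0. → (5, 0)
7P: (5, 0) + (7, 12). λ = (12 - 0)/(7 - 5) ≡ 12/2 mod 13. 2⁻¹ ≡ 7 (mod 13) since 2·7 = 14 ≡ 1, so λ ≡ 6.
  x = λ² - 5 - 7 = 36 - 12 ≡ 11; y = λ·(5 - 11) - 0 ≡ 3. → (11, 3)
8P: (11, 3) + (7, 12). λ = (12 - 3)/(7 - 11) ≡ 9/9 mod 13. 9⁻¹ ≡ 3 (mod 13), so λ ≡ 1.
  x = λ² - 11 - 7 = 1 - 18 ≡ 9; y = λ·(11 - 9) - 3 ≡ 12. → (9, 12)
9P: (9, 12) + (7, 12). λ = (12 - 12)/(7 - 9) ≡ 0/11 mod 13. 11⁻¹ ≡ 6 (mod 13), so λ ≡ 0.
  x = λ² - 9 - 7 = 0 - 16 ≡ 10; y = λ·(9 - 10) - 12 ≡ 1. → (10, 1)
10P: (10, 1) + (7, 12). λ = (12 - 1)/(7 - 10) ≡ 11/10 mod 13. 10⁻¹ ≡ 4 (mod 13) since 10·4 = 40 ≡ 1, so λ ≡ 5.
  x = λ² - 10 - 7 = 25 - 17 ≡ 8; y = λ·(10 - 8) - 1 ≡ 9. → (8, 9)
11P: (8, 9) + (7, 12). λ = (12 - 9)/(7 - 8) ≡ 3/12 mod 13. 12⁻¹ ≡ 12 (mod 13), so λ ≡ 10.
  x = λ² - 8 - 7 = 100 - 15 ≡ 7; y = λ·(8 - 7) - 9 ≡ 1. → (7, 1)
12P: (7, 1) + (7, 12): same x and y₁ ≡ -y₂, so the sum is O.
12P = O, so the order is 12.

12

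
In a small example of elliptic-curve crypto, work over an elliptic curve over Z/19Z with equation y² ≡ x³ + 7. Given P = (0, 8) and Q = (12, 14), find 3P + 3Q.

(13, 0)

First 3P:
Repeated addition: build up to 3P.
2P: tangent at (0, 8): λ = (3·0² + 0)/(2·8) ≡ 0/16. 16⁻¹ ≡ 6 (mod 19), so λ ≡ 0·6 ≡ 0.
  x = λ² - 0 - 0 = 0 - 0 ≡ 0; y = λ·(0 - 0) - 8 ≡ 11. → (0, 11)
3P: (0, 11) + (0, 8): same x and y₁ ≡ -y₂, so the sum is ∞.
3P = ∞.
Next 3Q:
Repeated addition: build up to 3Q.
2Q: tangent at (12, 14): λ = (3·12² + 0)/(2·14) ≡ 14/9. 9⁻¹ ≡ 17 (mod 19) since 9·17 = 153 ≡ 1, so λ ≡ 14·17 ≡ 10.
  x = λ² - 12 - 12 = 100 - 24 ≡ 0; y = λ·(12 - 0) - 14 ≡ 11. → (0, 11)
3Q: (0, 11) + (12, 14). λ = (14 - 11)/(12 - 0) ≡ 3/12 mod 19. 12⁻¹ ≡ 8 (mod 19), so λ ≡ 5.
  x = λ² - 0 - 12 = 25 - 12 ≡ 13; y = λ·(0 - 13) - 11 ≡ 0. → (13, 0)
3Q = (13, 0).
Finally 3P + 3Q:
∞ + (13, 0) = (13, 0) (identity).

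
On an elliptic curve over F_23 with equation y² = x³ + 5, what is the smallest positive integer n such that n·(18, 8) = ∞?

8

2P: tangent at (18, 8): λ = (3·18² + 0)/(2·8) ≡ 6/16. 16⁻¹ ≡ 13 (mod 23) since 16·13 = 208 ≡ 1, so λ ≡ 6·13 ≡ 9.
  x = λ² - 18 - 18 = 81 - 36 ≡ 22; y = λ·(18 - 22) - 8 ≡ 2. → (22, 2)
3P: (22, 2) + (18, 8). λ = (8 - 2)/(18 - 22) ≡ 6/19 mod 23. 19⁻¹ ≡ 17 (mod 23) since 19·17 = 323 ≡ 1, so λ ≡ 10.
  x = λ² - 22 - 18 = 100 - 40 ≡ 14; y = λ·(22 - 14) - 2 ≡ 9. → (14, 9)
4P: (14, 9) + (18, 8). λ = (8 - 9)/(18 - 14) ≡ 22/4 mod 23. 4⁻¹ ≡ 6 (mod 23) since 4·6 = 24 ≡ 1, so λ ≡ 17.
  x = λ² - 14 - 18 = 289 - 32 ≡ 4; y = λ·(14 - 4) - 9 ≡ 0. → (4, 0)
5P: (4, 0) + (18, 8). λ = (8 - 0)/(18 - 4) ≡ 8/14 mod 23. 14⁻¹ ≡ 5 (mod 23) since 14·5 = 70 ≡ 1, so λ ≡ 17.
  x = λ² - 4 - 18 = 289 - 22 ≡ 14; y = λ·(4 - 14) - 0 ≡ 14. → (14, 14)
6P: (14, 14) + (18, 8). λ = (8 - 14)/(18 - 14) ≡ 17/4 mod 23. 4⁻¹ ≡ 6 (mod 23) since 4·6 = 24 ≡ 1, so λ ≡ 10.
  x = λ² - 14 - 18 = 100 - 32 ≡ 22; y = λ·(14 - 22) - 14 ≡ 21. → (22, 21)
7P: (22, 21) + (18, 8). λ = (8 - 21)/(18 - 22) ≡ 10/19 mod 23. 19⁻¹ ≡ 17 (mod 23), so λ ≡ 9.
  x = λ² - 22 - 18 = 81 - 40 ≡ 18; y = λ·(22 - 18) - 21 ≡ 15. → (18, 15)
8P: (18, 15) + (18, 8): same x and y₁ ≡ -y₂, so the sum is ∞.
8P = ∞, so the order is 8.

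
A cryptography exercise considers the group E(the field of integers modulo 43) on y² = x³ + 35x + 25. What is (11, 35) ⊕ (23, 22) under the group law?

(26, 35)

(11, 35) + (23, 22). λ = (22 - 35)/(23 - 11) ≡ 30/12 mod 43. 12⁻¹ ≡ 18 (mod 43), so λ ≡ 24.
  x = λ² - 11 - 23 = 576 - 34 ≡ 26; y = λ·(11 - 26) - 35 ≡ 35. → (26, 35)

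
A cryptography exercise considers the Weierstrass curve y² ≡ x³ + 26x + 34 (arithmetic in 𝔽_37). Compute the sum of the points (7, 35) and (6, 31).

(3, 18)

(7, 35) + (6, 31). λ = (31 - 35)/(6 - 7) ≡ 33/36 mod 37. 36⁻¹ ≡ 36 (mod 37), so λ ≡ 4.
  x = λ² - 7 - 6 = 16 - 13 ≡ 3; y = λ·(7 - 3) - 35 ≡ 18. → (3, 18)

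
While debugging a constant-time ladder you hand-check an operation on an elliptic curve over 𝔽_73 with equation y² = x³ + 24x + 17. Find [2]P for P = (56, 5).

(18, 52)

tangent at (56, 5): λ = (3·56² + 24)/(2·5) ≡ 15/10. 10⁻¹ ≡ 22 (mod 73), so λ ≡ 15·22 ≡ 38.
  x = λ² - 56 - 56 = 1444 - 112 ≡ 18; y = λ·(56 - 18) - 5 ≡ 52. → (18, 52)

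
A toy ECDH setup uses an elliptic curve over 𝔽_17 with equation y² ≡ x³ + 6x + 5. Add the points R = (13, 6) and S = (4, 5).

(13, 6) + (4, 5). λ = (5 - 6)/(4 - 13) ≡ 16/8 mod 17. 8⁻¹ ≡ 15 (mod 17) since 8·15 = 120 ≡ 1, so λ ≡ 2.
  x = λ² - 13 - 4 = 4 - 17 ≡ 4; y = λ·(13 - 4) - 6 ≡ 12. → (4, 12)

(4, 12)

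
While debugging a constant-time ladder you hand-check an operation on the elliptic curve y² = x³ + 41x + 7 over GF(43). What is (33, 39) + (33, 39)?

tangent at (33, 39): λ = (3·33² + 41)/(2·39) ≡ 40/35. 35⁻¹ ≡ 16 (mod 43), so λ ≡ 40·16 ≡ 38.
  x = λ² - 33 - 33 = 1444 - 66 ≡ 2; y = λ·(33 - 2) - 39 ≡ 21. → (2, 21)

(2, 21)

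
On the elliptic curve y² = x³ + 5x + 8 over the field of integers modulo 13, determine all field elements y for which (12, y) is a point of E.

none

x³ + 5x + 8 = 1796 ≡ 2 (mod 13).
2 is a non-residue mod 13; no y exists.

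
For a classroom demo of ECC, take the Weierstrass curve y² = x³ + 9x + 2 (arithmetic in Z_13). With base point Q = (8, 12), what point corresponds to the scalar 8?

(1, 8)

Double-and-add on 8 = (1000)₂. Start with Q = (8, 12) for the leading 1-bit.
double: tangent at (8, 12): λ = (3·8² + 9)/(2·12) ≡ 6/11. 11⁻¹ ≡ 6 (mod 13), so λ ≡ 6·6 ≡ 10.
  x = λ² - 8 - 8 = 100 - 16 ≡ 6; y = λ·(8 - 6) - 12 ≡ 8. → (6, 8)
double: tangent at (6, 8): λ = (3·6² + 9)/(2·8) ≡ 0/3. 3⁻¹ ≡ 9 (mod 13), so λ ≡ 0·9 ≡ 0.
  x = λ² - 6 - 6 = 0 - 12 ≡ 1; y = λ·(6 - 1) - 8 ≡ 5. → (1, 5)
double: tangent at (1, 5): λ = (3·1² + 9)/(2·5) ≡ 12/10. 10⁻¹ ≡ 4 (mod 13), so λ ≡ 12·4 ≡ 9.
  x = λ² - 1 - 1 = 81 - 2 ≡ 1; y = λ·(1 - 1) - 5 ≡ 8. → (1, 8)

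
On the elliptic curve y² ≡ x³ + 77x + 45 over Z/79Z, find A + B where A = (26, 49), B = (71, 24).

(34, 52)

(26, 49) + (71, 24). λ = (24 - 49)/(71 - 26) ≡ 54/45 mod 79. 45⁻¹ ≡ 72 (mod 79), so λ ≡ 17.
  x = λ² - 26 - 71 = 289 - 97 ≡ 34; y = λ·(26 - 34) - 49 ≡ 52. → (34, 52)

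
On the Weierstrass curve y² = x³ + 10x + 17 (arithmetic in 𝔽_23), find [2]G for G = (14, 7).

(18, 16)

tangent at (14, 7): λ = (3·14² + 10)/(2·7) ≡ 0/14. 14⁻¹ ≡ 5 (mod 23), so λ ≡ 0·5 ≡ 0.
  x = λ² - 14 - 14 = 0 - 28 ≡ 18; y = λ·(14 - 18) - 7 ≡ 16. → (18, 16)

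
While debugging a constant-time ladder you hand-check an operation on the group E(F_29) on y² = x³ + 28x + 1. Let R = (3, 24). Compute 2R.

(17, 24)

tangent at (3, 24): λ = (3·3² + 28)/(2·24) ≡ 26/19. 19⁻¹ ≡ 26 (mod 29) since 19·26 = 494 ≡ 1, so λ ≡ 26·26 ≡ 9.
  x = λ² - 3 - 3 = 81 - 6 ≡ 17; y = λ·(3 - 17) - 24 ≡ 24. → (17, 24)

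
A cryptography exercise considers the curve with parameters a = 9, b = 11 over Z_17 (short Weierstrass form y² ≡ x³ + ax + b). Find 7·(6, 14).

(16, 1)

Write P = (6, 14).
Double-and-add on 7 = (111)₂. Start with P = (6, 14) for the leading 1-bit.
double: tangent at (6, 14): λ = (3·6² + 9)/(2·14) ≡ 15/11. 11⁻¹ ≡ 14 (mod 17) since 11·14 = 154 ≡ 1, so λ ≡ 15·14 ≡ 6.
  x = λ² - 6 - 6 = 36 - 12 ≡ 7; y = λ·(6 - 7) - 14 ≡ 14. → (7, 14)
add P: (7, 14) + (6, 14). λ = (14 - 14)/(6 - 7) ≡ 0/16 mod 17. 16⁻¹ ≡ 16 (mod 17) since 16·16 = 256 ≡ 1, so λ ≡ 0.
  x = λ² - 7 - 6 = 0 - 13 ≡ 4; y = λ·(7 - 4) - 14 ≡ 3. → (4, 3)
double: tangent at (4, 3): λ = (3·4² + 9)/(2·3) ≡ 6/6. 6⁻¹ ≡ 3 (mod 17) since 6·3 = 18 ≡ 1, so λ ≡ 6·3 ≡ 1.
  x = λ² - 4 - 4 = 1 - 8 ≡ 10; y = λ·(4 - 10) - 3 ≡ 8. → (10, 8)
add P: (10, 8) + (6, 14). λ = (14 - 8)/(6 - 10) ≡ 6/13 mod 17. 13⁻¹ ≡ 4 (mod 17), so λ ≡ 7.
  x = λ² - 10 - 6 = 49 - 16 ≡ 16; y = λ·(10 - 16) - 8 ≡ 1. → (16, 1)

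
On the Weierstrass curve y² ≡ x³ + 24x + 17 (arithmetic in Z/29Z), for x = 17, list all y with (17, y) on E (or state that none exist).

x³ + 24x + 17 = 5338 ≡ 2 (mod 29).
2 is a non-residue mod 29; no y exists.

none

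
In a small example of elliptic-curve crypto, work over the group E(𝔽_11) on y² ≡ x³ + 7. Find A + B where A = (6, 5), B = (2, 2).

(6, 5) + (2, 2). λ = (2 - 5)/(2 - 6) ≡ 8/7 mod 11. 7⁻¹ ≡ 8 (mod 11) since 7·8 = 56 ≡ 1, so λ ≡ 9.
  x = λ² - 6 - 2 = 81 - 8 ≡ 7; y = λ·(6 - 7) - 5 ≡ 8. → (7, 8)

(7, 8)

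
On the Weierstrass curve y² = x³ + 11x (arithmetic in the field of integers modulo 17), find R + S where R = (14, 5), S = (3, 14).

(15, 2)

(14, 5) + (3, 14). λ = (14 - 5)/(3 - 14) ≡ 9/6 mod 17. 6⁻¹ ≡ 3 (mod 17), so λ ≡ 10.
  x = λ² - 14 - 3 = 100 - 17 ≡ 15; y = λ·(14 - 15) - 5 ≡ 2. → (15, 2)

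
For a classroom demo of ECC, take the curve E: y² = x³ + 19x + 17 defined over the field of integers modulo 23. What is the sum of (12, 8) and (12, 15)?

O

The two points share x = 12 and their y-coordinates satisfy 8 + 15 ≡ 0 (mod 23), so they are inverses. Their sum is the point at infinity.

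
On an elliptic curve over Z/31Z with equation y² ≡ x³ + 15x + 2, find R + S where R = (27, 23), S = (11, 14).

(27, 23) + (11, 14). λ = (14 - 23)/(11 - 27) ≡ 22/15 mod 31. 15⁻¹ ≡ 29 (mod 31), so λ ≡ 18.
  x = λ² - 27 - 11 = 324 - 38 ≡ 7; y = λ·(27 - 7) - 23 ≡ 27. → (7, 27)

(7, 27)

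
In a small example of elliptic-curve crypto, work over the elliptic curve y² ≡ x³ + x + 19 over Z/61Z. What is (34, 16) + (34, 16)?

(35, 30)

tangent at (34, 16): λ = (3·34² + 1)/(2·16) ≡ 53/32. 32⁻¹ ≡ 21 (mod 61), so λ ≡ 53·21 ≡ 15.
  x = λ² - 34 - 34 = 225 - 68 ≡ 35; y = λ·(34 - 35) - 16 ≡ 30. → (35, 30)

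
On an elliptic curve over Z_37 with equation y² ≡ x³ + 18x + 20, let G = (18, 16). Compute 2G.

(22, 36)

tangent at (18, 16): λ = (3·18² + 18)/(2·16) ≡ 28/32. 32⁻¹ ≡ 22 (mod 37), so λ ≡ 28·22 ≡ 24.
  x = λ² - 18 - 18 = 576 - 36 ≡ 22; y = λ·(18 - 22) - 16 ≡ 36. → (22, 36)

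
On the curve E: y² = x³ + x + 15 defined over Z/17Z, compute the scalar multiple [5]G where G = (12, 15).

(4, 10)

Double-and-add on 5 = (101)₂. Start with G = (12, 15) for the leading 1-bit.
double: tangent at (12, 15): λ = (3·12² + 1)/(2·15) ≡ 8/13. 13⁻¹ ≡ 4 (mod 17), so λ ≡ 8·4 ≡ 15.
  x = λ² - 12 - 12 = 225 - 24 ≡ 14; y = λ·(12 - 14) - 15 ≡ 6. → (14, 6)
double: tangent at (14, 6): λ = (3·14² + 1)/(2·6) ≡ 11/12. 12⁻¹ ≡ 10 (mod 17), so λ ≡ 11·10 ≡ 8.
  x = λ² - 14 - 14 = 64 - 28 ≡ 2; y = λ·(14 - 2) - 6 ≡ 5. → (2, 5)
add G: (2, 5) + (12, 15). λ = (15 - 5)/(12 - 2) ≡ 10/10 mod 17. 10⁻¹ ≡ 12 (mod 17), so λ ≡ 1.
  x = λ² - 2 - 12 = 1 - 14 ≡ 4; y = λ·(2 - 4) - 5 ≡ 10. → (4, 10)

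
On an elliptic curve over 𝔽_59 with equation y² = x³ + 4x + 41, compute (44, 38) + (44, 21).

The two points share x = 44 and their y-coordinates satisfy 38 + 21 ≡ 0 (mod 59), so they are inverses. Their sum is 𝒪.

O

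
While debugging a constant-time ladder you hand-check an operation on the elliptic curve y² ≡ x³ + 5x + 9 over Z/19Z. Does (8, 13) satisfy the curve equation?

y² = 13² ≡ 17; x³ + 5x + 9 = 561 ≡ 10 (mod 19). 17 ≠ 10.

no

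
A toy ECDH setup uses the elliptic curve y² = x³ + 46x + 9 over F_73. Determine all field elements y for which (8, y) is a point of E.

none

x³ + 46x + 9 = 889 ≡ 13 (mod 73).
13 is a non-residue mod 73; no y exists.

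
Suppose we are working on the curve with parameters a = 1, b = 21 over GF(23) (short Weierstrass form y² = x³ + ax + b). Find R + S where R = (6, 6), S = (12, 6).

(5, 17)

(6, 6) + (12, 6). λ = (6 - 6)/(12 - 6) ≡ 0/6 mod 23. 6⁻¹ ≡ 4 (mod 23), so λ ≡ 0.
  x = λ² - 6 - 12 = 0 - 18 ≡ 5; y = λ·(6 - 5) - 6 ≡ 17. → (5, 17)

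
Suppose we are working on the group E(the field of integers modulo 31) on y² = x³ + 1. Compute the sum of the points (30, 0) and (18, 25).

(30, 0) + (18, 25). λ = (25 - 0)/(18 - 30) ≡ 25/19 mod 31. 19⁻¹ ≡ 18 (mod 31), so λ ≡ 16.
  x = λ² - 30 - 18 = 256 - 48 ≡ 22; y = λ·(30 - 22) - 0 ≡ 4. → (22, 4)

(22, 4)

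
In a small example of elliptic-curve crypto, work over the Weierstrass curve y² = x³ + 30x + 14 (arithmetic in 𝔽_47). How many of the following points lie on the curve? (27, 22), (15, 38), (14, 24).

(27, 22): 22² ≡ 14, rhs ≡ 15 → off.
(15, 38): 38² ≡ 34, rhs ≡ 32 → off.
(14, 24): 24² ≡ 12, rhs ≡ 29 → off.

0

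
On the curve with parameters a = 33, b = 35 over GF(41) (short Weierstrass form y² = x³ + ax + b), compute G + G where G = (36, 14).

tangent at (36, 14): λ = (3·36² + 33)/(2·14) ≡ 26/28. 28⁻¹ ≡ 22 (mod 41), so λ ≡ 26·22 ≡ 39.
  x = λ² - 36 - 36 = 1521 - 72 ≡ 14; y = λ·(36 - 14) - 14 ≡ 24. → (14, 24)

(14, 24)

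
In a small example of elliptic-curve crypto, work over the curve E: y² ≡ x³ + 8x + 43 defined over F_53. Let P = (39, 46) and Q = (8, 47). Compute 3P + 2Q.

(9, 7)

First 3P:
Repeated addition: build up to 3P.
2P: tangent at (39, 46): λ = (3·39² + 8)/(2·46) ≡ 13/39. 39⁻¹ ≡ 34 (mod 53), so λ ≡ 13·34 ≡ 18.
  x = λ² - 39 - 39 = 324 - 78 ≡ 34; y = λ·(39 - 34) - 46 ≡ 44. → (34, 44)
3P: (34, 44) + (39, 46). λ = (46 - 44)/(39 - 34) ≡ 2/5 mod 53. 5⁻¹ ≡ 32 (mod 53), so λ ≡ 11.
  x = λ² - 34 - 39 = 121 - 73 ≡ 48; y = λ·(34 - 48) - 44 ≡ 14. → (48, 14)
3P = (48, 14).
Next 2Q:
Repeated addition: build up to 2Q.
2Q: tangent at (8, 47): λ = (3·8² + 8)/(2·47) ≡ 41/41. 41⁻¹ ≡ 22 (mod 53) since 41·22 = 902 ≡ 1, so λ ≡ 41·22 ≡ 1.
  x = λ² - 8 - 8 = 1 - 16 ≡ 38; y = λ·(8 - 38) - 47 ≡ 29. → (38, 29)
2Q = (38, 29).
Finally 3P + 2Q:
(48, 14) + (38, 29). λ = (29 - 14)/(38 - 48) ≡ 15/43 mod 53. 43⁻¹ ≡ 37 (mod 53), so λ ≡ 25.
  x = λ² - 48 - 38 = 625 - 86 ≡ 9; y = λ·(48 - 9) - 14 ≡ 7. → (9, 7)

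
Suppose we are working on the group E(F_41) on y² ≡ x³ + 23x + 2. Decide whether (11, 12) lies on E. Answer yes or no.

no

y² = 12² ≡ 21; x³ + 23x + 2 = 1586 ≡ 28 (mod 41). 21 ≠ 28.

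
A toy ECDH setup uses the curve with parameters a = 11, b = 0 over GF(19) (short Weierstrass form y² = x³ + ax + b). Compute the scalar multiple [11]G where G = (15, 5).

(2, 12)

Repeated addition: build up to 11G.
2G: tangent at (15, 5): λ = (3·15² + 11)/(2·5) ≡ 2/10. 10⁻¹ ≡ 2 (mod 19), so λ ≡ 2·2 ≡ 4.
  x = λ² - 15 - 15 = 16 - 30 ≡ 5; y = λ·(15 - 5) - 5 ≡ 16. → (5, 16)
3G: (5, 16) + (15, 5). λ = (5 - 16)/(15 - 5) ≡ 8/10 mod 19. 10⁻¹ ≡ 2 (mod 19) since 10·2 = 20 ≡ 1, so λ ≡ 16.
  x = λ² - 5 - 15 = 256 - 20 ≡ 8; y = λ·(5 - 8) - 16 ≡ 12. → (8, 12)
4G: (8, 12) + (15, 5). λ = (5 - 12)/(15 - 8) ≡ 12/7 mod 19. 7⁻¹ ≡ 11 (mod 19) since 7·11 = 77 ≡ 1, so λ ≡ 18.
  x = λ² - 8 - 15 = 324 - 23 ≡ 16; y = λ·(8 - 16) - 12 ≡ 15. → (16, 15)
5G: (16, 15) + (15, 5). λ = (5 - 15)/(15 - 16) ≡ 9/18 mod 19. 18⁻¹ ≡ 18 (mod 19), so λ ≡ 10.
  x = λ² - 16 - 15 = 100 - 31 ≡ 12; y = λ·(16 - 12) - 15 ≡ 6. → (12, 6)
6G: (12, 6) + (15, 5). λ = (5 - 6)/(15 - 12) ≡ 18/3 mod 19. 3⁻¹ ≡ 13 (mod 19), so λ ≡ 6.
  x = λ² - 12 - 15 = 36 - 27 ≡ 9; y = λ·(12 - 9) - 6 ≡ 12. → (9, 12)
7G: (9, 12) + (15, 5). λ = (5 - 12)/(15 - 9) ≡ 12/6 mod 19. 6⁻¹ ≡ 16 (mod 19), so λ ≡ 2.
  x = λ² - 9 - 15 = 4 - 24 ≡ 18; y = λ·(9 - 18) - 12 ≡ 8. → (18, 8)
8G: (18, 8) + (15, 5). λ = (5 - 8)/(15 - 18) ≡ 16/16 mod 19. 16⁻¹ ≡ 6 (mod 19), so λ ≡ 1.
  x = λ² - 18 - 15 = 1 - 33 ≡ 6; y = λ·(18 - 6) - 8 ≡ 4. → (6, 4)
9G: (6, 4) + (15, 5). λ = (5 - 4)/(15 - 6) ≡ 1/9 mod 19. 9⁻¹ ≡ 17 (mod 19), so λ ≡ 17.
  x = λ² - 6 - 15 = 289 - 21 ≡ 2; y = λ·(6 - 2) - 4 ≡ 7. → (2, 7)
10G: (2, 7) + (15, 5). λ = (5 - 7)/(15 - 2) ≡ 17/13 mod 19. 13⁻¹ ≡ 3 (mod 19), so λ ≡ 13.
  x = λ² - 2 - 15 = 169 - 17 ≡ 0; y = λ·(2 - 0) - 7 ≡ 0. → (0, 0)
11G: (0, 0) + (15, 5). λ = (5 - 0)/(15 - 0) ≡ 5/15 mod 19. 15⁻¹ ≡ 14 (mod 19) since 15·14 = 210 ≡ 1, so λ ≡ 13.
  x = λ² - 0 - 15 = 169 - 15 ≡ 2; y = λ·(0 - 2) - 0 ≡ 12. → (2, 12)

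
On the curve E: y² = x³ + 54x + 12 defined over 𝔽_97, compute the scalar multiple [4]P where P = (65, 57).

Double-and-add on 4 = (100)₂. Start with P = (65, 57) for the leading 1-bit.
double: tangent at (65, 57): λ = (3·65² + 54)/(2·57) ≡ 22/17. 17⁻¹ ≡ 40 (mod 97) since 17·40 = 680 ≡ 1, so λ ≡ 22·40 ≡ 7.
  x = λ² - 65 - 65 = 49 - 130 ≡ 16; y = λ·(65 - 16) - 57 ≡ 92. → (16, 92)
double: tangent at (16, 92): λ = (3·16² + 54)/(2·92) ≡ 46/87. 87⁻¹ ≡ 29 (mod 97), so λ ≡ 46·29 ≡ 73.
  x = λ² - 16 - 16 = 5329 - 32 ≡ 59; y = λ·(16 - 59) - 92 ≡ 67. → (59, 67)

(59, 67)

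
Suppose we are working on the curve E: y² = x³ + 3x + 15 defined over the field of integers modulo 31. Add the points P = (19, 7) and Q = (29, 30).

(19, 7) + (29, 30). λ = (30 - 7)/(29 - 19) ≡ 23/10 mod 31. 10⁻¹ ≡ 28 (mod 31) since 10·28 = 280 ≡ 1, so λ ≡ 24.
  x = λ² - 19 - 29 = 576 - 48 ≡ 1; y = λ·(19 - 1) - 7 ≡ 22. → (1, 22)

(1, 22)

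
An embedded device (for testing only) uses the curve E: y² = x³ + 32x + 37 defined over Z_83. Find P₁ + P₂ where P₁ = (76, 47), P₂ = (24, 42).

(76, 47) + (24, 42). λ = (42 - 47)/(24 - 76) ≡ 78/31 mod 83. 31⁻¹ ≡ 75 (mod 83), so λ ≡ 40.
  x = λ² - 76 - 24 = 1600 - 100 ≡ 6; y = λ·(76 - 6) - 47 ≡ 14. → (6, 14)

(6, 14)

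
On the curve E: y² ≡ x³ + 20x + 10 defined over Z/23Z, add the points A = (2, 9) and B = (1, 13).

(13, 12)

(2, 9) + (1, 13). λ = (13 - 9)/(1 - 2) ≡ 4/22 mod 23. 22⁻¹ ≡ 22 (mod 23), so λ ≡ 19.
  x = λ² - 2 - 1 = 361 - 3 ≡ 13; y = λ·(2 - 13) - 9 ≡ 12. → (13, 12)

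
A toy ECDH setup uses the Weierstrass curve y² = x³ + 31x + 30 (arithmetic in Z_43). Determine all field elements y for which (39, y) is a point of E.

x³ + 31x + 30 = 60558 ≡ 14 (mod 43).
Square roots of 14 mod 43: 10 and 33 (since 10² = 100 ≡ 14).

10, 33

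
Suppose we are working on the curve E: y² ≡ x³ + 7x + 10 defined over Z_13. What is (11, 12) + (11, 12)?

tangent at (11, 12): λ = (3·11² + 7)/(2·12) ≡ 6/11. 11⁻¹ ≡ 6 (mod 13) since 11·6 = 66 ≡ 1, so λ ≡ 6·6 ≡ 10.
  x = λ² - 11 - 11 = 100 - 22 ≡ 0; y = λ·(11 - 0) - 12 ≡ 7. → (0, 7)

(0, 7)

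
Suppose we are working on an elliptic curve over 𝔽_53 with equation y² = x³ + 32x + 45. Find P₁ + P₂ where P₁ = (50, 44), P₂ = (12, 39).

(50, 9)

(50, 44) + (12, 39). λ = (39 - 44)/(12 - 50) ≡ 48/15 mod 53. 15⁻¹ ≡ 46 (mod 53), so λ ≡ 35.
  x = λ² - 50 - 12 = 1225 - 62 ≡ 50; y = λ·(50 - 50) - 44 ≡ 9. → (50, 9)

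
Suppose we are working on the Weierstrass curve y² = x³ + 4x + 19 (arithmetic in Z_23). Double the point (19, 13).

tangent at (19, 13): λ = (3·19² + 4)/(2·13) ≡ 6/3. 3⁻¹ ≡ 8 (mod 23) since 3·8 = 24 ≡ 1, so λ ≡ 6·8 ≡ 2.
  x = λ² - 19 - 19 = 4 - 38 ≡ 12; y = λ·(19 - 12) - 13 ≡ 1. → (12, 1)

(12, 1)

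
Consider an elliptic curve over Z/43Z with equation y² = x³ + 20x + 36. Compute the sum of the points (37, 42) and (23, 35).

(37, 42) + (23, 35). λ = (35 - 42)/(23 - 37) ≡ 36/29 mod 43. 29⁻¹ ≡ 3 (mod 43), so λ ≡ 22.
  x = λ² - 37 - 23 = 484 - 60 ≡ 37; y = λ·(37 - 37) - 42 ≡ 1. → (37, 1)

(37, 1)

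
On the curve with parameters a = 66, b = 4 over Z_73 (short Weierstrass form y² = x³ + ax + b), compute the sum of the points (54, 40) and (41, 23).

(54, 40) + (41, 23). λ = (23 - 40)/(41 - 54) ≡ 56/60 mod 73. 60⁻¹ ≡ 28 (mod 73), so λ ≡ 35.
  x = λ² - 54 - 41 = 1225 - 95 ≡ 35; y = λ·(54 - 35) - 40 ≡ 41. → (35, 41)

(35, 41)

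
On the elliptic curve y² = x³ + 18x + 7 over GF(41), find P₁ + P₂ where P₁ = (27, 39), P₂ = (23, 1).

(27, 39) + (23, 1). λ = (1 - 39)/(23 - 27) ≡ 3/37 mod 41. 37⁻¹ ≡ 10 (mod 41), so λ ≡ 30.
  x = λ² - 27 - 23 = 900 - 50 ≡ 30; y = λ·(27 - 30) - 39 ≡ 35. → (30, 35)

(30, 35)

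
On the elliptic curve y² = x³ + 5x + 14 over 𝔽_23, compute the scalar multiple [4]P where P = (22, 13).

(18, 5)

Double-and-add on 4 = (100)₂. Start with P = (22, 13) for the leading 1-bit.
double: tangent at (22, 13): λ = (3·22² + 5)/(2·13) ≡ 8/3. 3⁻¹ ≡ 8 (mod 23) since 3·8 = 24 ≡ 1, so λ ≡ 8·8 ≡ 18.
  x = λ² - 22 - 22 = 324 - 44 ≡ 4; y = λ·(22 - 4) - 13 ≡ 12. → (4, 12)
double: tangent at (4, 12): λ = (3·4² + 5)/(2·12) ≡ 7/1. 1⁻¹ ≡ 1 (mod 23) since 1·1 = 1 ≡ 1, so λ ≡ 7·1 ≡ 7.
  x = λ² - 4 - 4 = 49 - 8 ≡ 18; y = λ·(4 - 18) - 12 ≡ 5. → (18, 5)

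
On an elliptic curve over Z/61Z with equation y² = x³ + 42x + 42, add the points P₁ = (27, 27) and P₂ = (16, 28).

(27, 27) + (16, 28). λ = (28 - 27)/(16 - 27) ≡ 1/50 mod 61. 50⁻¹ ≡ 11 (mod 61) since 50·11 = 550 ≡ 1, so λ ≡ 11.
  x = λ² - 27 - 16 = 121 - 43 ≡ 17; y = λ·(27 - 17) - 27 ≡ 22. → (17, 22)

(17, 22)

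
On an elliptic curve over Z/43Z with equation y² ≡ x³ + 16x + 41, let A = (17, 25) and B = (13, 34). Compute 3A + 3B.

(31, 20)

First 3A:
Repeated addition: build up to 3A.
2A: tangent at (17, 25): λ = (3·17² + 16)/(2·25) ≡ 23/7. 7⁻¹ ≡ 37 (mod 43) since 7·37 = 259 ≡ 1, so λ ≡ 23·37 ≡ 34.
  x = λ² - 17 - 17 = 1156 - 34 ≡ 4; y = λ·(17 - 4) - 25 ≡ 30. → (4, 30)
3A: (4, 30) + (17, 25). λ = (25 - 30)/(17 - 4) ≡ 38/13 mod 43. 13⁻¹ ≡ 10 (mod 43), so λ ≡ 36.
  x = λ² - 4 - 17 = 1296 - 21 ≡ 28; y = λ·(4 - 28) - 30 ≡ 9. → (28, 9)
3A = (28, 9).
Next 3B:
Repeated addition: build up to 3B.
2B: tangent at (13, 34): λ = (3·13² + 16)/(2·34) ≡ 7/25. 25⁻¹ ≡ 31 (mod 43) since 25·31 = 775 ≡ 1, so λ ≡ 7·31 ≡ 2.
  x = λ² - 13 - 13 = 4 - 26 ≡ 21; y = λ·(13 - 21) - 34 ≡ 36. → (21, 36)
3B: (21, 36) + (13, 34). λ = (34 - 36)/(13 - 21) ≡ 41/35 mod 43. 35⁻¹ ≡ 16 (mod 43), so λ ≡ 11.
  x = λ² - 21 - 13 = 121 - 34 ≡ 1; y = λ·(21 - 1) - 36 ≡ 12. → (1, 12)
3B = (1, 12).
Finally 3A + 3B:
(28, 9) + (1, 12). λ = (12 - 9)/(1 - 28) ≡ 3/16 mod 43. 16⁻¹ ≡ 35 (mod 43) since 16·35 = 560 ≡ 1, so λ ≡ 19.
  x = λ² - 28 - 1 = 361 - 29 ≡ 31; y = λ·(28 - 31) - 9 ≡ 20. → (31, 20)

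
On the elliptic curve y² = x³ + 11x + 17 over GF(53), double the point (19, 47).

(51, 26)

tangent at (19, 47): λ = (3·19² + 11)/(2·47) ≡ 34/41. 41⁻¹ ≡ 22 (mod 53), so λ ≡ 34·22 ≡ 6.
  x = λ² - 19 - 19 = 36 - 38 ≡ 51; y = λ·(19 - 51) - 47 ≡ 26. → (51, 26)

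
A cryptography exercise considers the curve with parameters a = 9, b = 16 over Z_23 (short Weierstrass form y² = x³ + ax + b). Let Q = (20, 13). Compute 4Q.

(7, 13)

Double-and-add on 4 = (100)₂. Start with Q = (20, 13) for the leading 1-bit.
double: tangent at (20, 13): λ = (3·20² + 9)/(2·13) ≡ 13/3. 3⁻¹ ≡ 8 (mod 23), so λ ≡ 13·8 ≡ 12.
  x = λ² - 20 - 20 = 144 - 40 ≡ 12; y = λ·(20 - 12) - 13 ≡ 14. → (12, 14)
double: tangent at (12, 14): λ = (3·12² + 9)/(2·14) ≡ 4/5. 5⁻¹ ≡ 14 (mod 23), so λ ≡ 4·14 ≡ 10.
  x = λ² - 12 - 12 = 100 - 24 ≡ 7; y = λ·(12 - 7) - 14 ≡ 13. → (7, 13)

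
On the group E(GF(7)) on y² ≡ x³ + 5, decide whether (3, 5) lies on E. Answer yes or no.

yes

y² = 5² ≡ 4; x³ + 0x + 5 = 32 ≡ 4 (mod 7). 4 = 4.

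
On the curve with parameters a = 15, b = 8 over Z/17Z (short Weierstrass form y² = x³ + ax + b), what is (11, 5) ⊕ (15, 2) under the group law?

(16, 3)

(11, 5) + (15, 2). λ = (2 - 5)/(15 - 11) ≡ 14/4 mod 17. 4⁻¹ ≡ 13 (mod 17), so λ ≡ 12.
  x = λ² - 11 - 15 = 144 - 26 ≡ 16; y = λ·(11 - 16) - 5 ≡ 3. → (16, 3)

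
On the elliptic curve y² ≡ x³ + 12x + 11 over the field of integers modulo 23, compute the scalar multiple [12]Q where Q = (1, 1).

(1, 1)

Repeated addition: build up to 12Q.
2Q: tangent at (1, 1): λ = (3·1² + 12)/(2·1) ≡ 15/2. 2⁻¹ ≡ 12 (mod 23), so λ ≡ 15·12 ≡ 19.
  x = λ² - 1 - 1 = 361 - 2 ≡ 14; y = λ·(1 - 14) - 1 ≡ 5. → (14, 5)
3Q: (14, 5) + (1, 1). λ = (1 - 5)/(1 - 14) ≡ 19/10 mod 23. 10⁻¹ ≡ 7 (mod 23) since 10·7 = 70 ≡ 1, so λ ≡ 18.
  x = λ² - 14 - 1 = 324 - 15 ≡ 10; y = λ·(14 - 10) - 5 ≡ 21. → (10, 21)
4Q: (10, 21) + (1, 1). λ = (1 - 21)/(1 - 10) ≡ 3/14 mod 23. 14⁻¹ ≡ 5 (mod 23), so λ ≡ 15.
  x = λ² - 10 - 1 = 225 - 11 ≡ 7; y = λ·(10 - 7) - 21 ≡ 1. → (7, 1)
5Q: (7, 1) + (1, 1). λ = (1 - 1)/(1 - 7) ≡ 0/17 mod 23. 17⁻¹ ≡ 19 (mod 23), so λ ≡ 0.
  x = λ² - 7 - 1 = 0 - 8 ≡ 15; y = λ·(7 - 15) - 1 ≡ 22. → (15, 22)
6Q: (15, 22) + (1, 1). λ = (1 - 22)/(1 - 15) ≡ 2/9 mod 23. 9⁻¹ ≡ 18 (mod 23), so λ ≡ 13.
  x = λ² - 15 - 1 = 169 - 16 ≡ 15; y = λ·(15 - 15) - 22 ≡ 1. → (15, 1)
7Q: (15, 1) + (1, 1). λ = (1 - 1)/(1 - 15) ≡ 0/9 mod 23. 9⁻¹ ≡ 18 (mod 23), so λ ≡ 0.
  x = λ² - 15 - 1 = 0 - 16 ≡ 7; y = λ·(15 - 7) - 1 ≡ 22. → (7, 22)
8Q: (7, 22) + (1, 1). λ = (1 - 22)/(1 - 7) ≡ 2/17 mod 23. 17⁻¹ ≡ 19 (mod 23), so λ ≡ 15.
  x = λ² - 7 - 1 = 225 - 8 ≡ 10; y = λ·(7 - 10) - 22 ≡ 2. → (10, 2)
9Q: (10, 2) + (1, 1). λ = (1 - 2)/(1 - 10) ≡ 22/14 mod 23. 14⁻¹ ≡ 5 (mod 23), so λ ≡ 18.
  x = λ² - 10 - 1 = 324 - 11 ≡ 14; y = λ·(10 - 14) - 2 ≡ 18. → (14, 18)
10Q: (14, 18) + (1, 1). λ = (1 - 18)/(1 - 14) ≡ 6/10 mod 23. 10⁻¹ ≡ 7 (mod 23) since 10·7 = 70 ≡ 1, so λ ≡ 19.
  x = λ² - 14 - 1 = 361 - 15 ≡ 1; y = λ·(14 - 1) - 18 ≡ 22. → (1, 22)
11Q: (1, 22) + (1, 1): same x and y₁ ≡ -y₂, so the sum is O.
12Q: O + (1, 1) = (1, 1) (identity).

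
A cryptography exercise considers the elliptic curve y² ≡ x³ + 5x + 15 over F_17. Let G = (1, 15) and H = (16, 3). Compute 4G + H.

(1, 15)

First 4G:
Repeated addition: build up to 4G.
2G: tangent at (1, 15): λ = (3·1² + 5)/(2·15) ≡ 8/13. 13⁻¹ ≡ 4 (mod 17) since 13·4 = 52 ≡ 1, so λ ≡ 8·4 ≡ 15.
  x = λ² - 1 - 1 = 225 - 2 ≡ 2; y = λ·(1 - 2) - 15 ≡ 4. → (2, 4)
3G: (2, 4) + (1, 15). λ = (15 - 4)/(1 - 2) ≡ 11/16 mod 17. 16⁻¹ ≡ 16 (mod 17), so λ ≡ 6.
  x = λ² - 2 - 1 = 36 - 3 ≡ 16; y = λ·(2 - 16) - 4 ≡ 14. → (16, 14)
4G: (16, 14) + (1, 15). λ = (15 - 14)/(1 - 16) ≡ 1/2 mod 17. 2⁻¹ ≡ 9 (mod 17) since 2·9 = 18 ≡ 1, so λ ≡ 9.
  x = λ² - 16 - 1 = 81 - 17 ≡ 13; y = λ·(16 - 13) - 14 ≡ 13. → (13, 13)
4G = (13, 13).
Finally 4G + H:
(13, 13) + (16, 3). λ = (3 - 13)/(16 - 13) ≡ 7/3 mod 17. 3⁻¹ ≡ 6 (mod 17) since 3·6 = 18 ≡ 1, so λ ≡ 8.
  x = λ² - 13 - 16 = 64 - 29 ≡ 1; y = λ·(13 - 1) - 13 ≡ 15. → (1, 15)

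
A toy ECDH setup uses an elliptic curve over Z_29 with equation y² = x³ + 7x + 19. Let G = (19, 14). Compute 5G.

(19, 15)

Double-and-add on 5 = (101)₂. Start with G = (19, 14) for the leading 1-bit.
double: tangent at (19, 14): λ = (3·19² + 7)/(2·14) ≡ 17/28. 28⁻¹ ≡ 28 (mod 29) since 28·28 = 784 ≡ 1, so λ ≡ 17·28 ≡ 12.
  x = λ² - 19 - 19 = 144 - 38 ≡ 19; y = λ·(19 - 19) - 14 ≡ 15. → (19, 15)
double: tangent at (19, 15): λ = (3·19² + 7)/(2·15) ≡ 17/1. 1⁻¹ ≡ 1 (mod 29) since 1·1 = 1 ≡ 1, so λ ≡ 17·1 ≡ 17.
  x = λ² - 19 - 19 = 289 - 38 ≡ 19; y = λ·(19 - 19) - 15 ≡ 14. → (19, 14)
add G: tangent at (19, 14): λ = (3·19² + 7)/(2·14) ≡ 17/28. 28⁻¹ ≡ 28 (mod 29), so λ ≡ 17·28 ≡ 12.
  x = λ² - 19 - 19 = 144 - 38 ≡ 19; y = λ·(19 - 19) - 14 ≡ 15. → (19, 15)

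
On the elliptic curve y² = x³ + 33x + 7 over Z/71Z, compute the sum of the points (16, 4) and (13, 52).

(16, 4) + (13, 52). λ = (52 - 4)/(13 - 16) ≡ 48/68 mod 71. 68⁻¹ ≡ 47 (mod 71), so λ ≡ 55.
  x = λ² - 16 - 13 = 3025 - 29 ≡ 14; y = λ·(16 - 14) - 4 ≡ 35. → (14, 35)

(14, 35)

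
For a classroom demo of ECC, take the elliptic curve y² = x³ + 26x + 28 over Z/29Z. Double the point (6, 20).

(18, 21)

tangent at (6, 20): λ = (3·6² + 26)/(2·20) ≡ 18/11. 11⁻¹ ≡ 8 (mod 29), so λ ≡ 18·8 ≡ 28.
  x = λ² - 6 - 6 = 784 - 12 ≡ 18; y = λ·(6 - 18) - 20 ≡ 21. → (18, 21)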